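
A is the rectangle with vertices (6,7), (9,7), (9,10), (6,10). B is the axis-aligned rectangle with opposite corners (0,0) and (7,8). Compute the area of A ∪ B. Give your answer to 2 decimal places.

64.00

By inclusion–exclusion:
Individual areas: |A| = 9, |B| = 56.
|A∩B|: x∈[6,7], y∈[7,8] → 1·1 = 1.
|A ∪ B| = 65 − 1 = 64.00.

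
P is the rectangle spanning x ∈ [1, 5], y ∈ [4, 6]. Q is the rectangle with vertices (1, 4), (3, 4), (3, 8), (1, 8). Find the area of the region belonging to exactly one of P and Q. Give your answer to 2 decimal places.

|P∩Q|: x∈[1,3], y∈[4,6] → 2·2 = 4.
|P △ Q| = |P| + |Q| − 2·|P∩Q| = 8 + 8 − 8 = 8.00.

8.00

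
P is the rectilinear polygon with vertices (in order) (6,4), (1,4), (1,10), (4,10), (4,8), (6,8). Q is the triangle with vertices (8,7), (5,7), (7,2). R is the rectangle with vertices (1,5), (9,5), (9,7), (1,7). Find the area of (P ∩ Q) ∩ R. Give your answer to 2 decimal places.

The region (P ∩ Q) ∩ R is the polygon with vertices (5,7), (6,7), (6,5), (5.8,5).
By the shoelace formula its area is 1.20.

1.20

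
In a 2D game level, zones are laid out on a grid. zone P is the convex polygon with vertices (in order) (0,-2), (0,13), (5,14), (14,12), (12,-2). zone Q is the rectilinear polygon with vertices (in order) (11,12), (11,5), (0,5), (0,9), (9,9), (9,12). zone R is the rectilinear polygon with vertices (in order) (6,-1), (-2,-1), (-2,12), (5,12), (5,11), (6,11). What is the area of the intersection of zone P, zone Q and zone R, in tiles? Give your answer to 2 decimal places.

24.00

The intersection is the polygon with vertices (6,9), (6,5), (0,5), (0,9).
By the shoelace formula its area is 24.00.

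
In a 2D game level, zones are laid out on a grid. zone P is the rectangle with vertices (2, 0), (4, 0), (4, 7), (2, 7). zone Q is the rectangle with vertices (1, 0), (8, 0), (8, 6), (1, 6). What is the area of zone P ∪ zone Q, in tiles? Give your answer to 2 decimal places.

By inclusion–exclusion:
Individual areas: |zone P| = 14, |zone Q| = 42.
|zone P∩zone Q|: x∈[2,4], y∈[0,6] → 2·6 = 12.
|zone P ∪ zone Q| = 56 − 12 = 44.00.

44.00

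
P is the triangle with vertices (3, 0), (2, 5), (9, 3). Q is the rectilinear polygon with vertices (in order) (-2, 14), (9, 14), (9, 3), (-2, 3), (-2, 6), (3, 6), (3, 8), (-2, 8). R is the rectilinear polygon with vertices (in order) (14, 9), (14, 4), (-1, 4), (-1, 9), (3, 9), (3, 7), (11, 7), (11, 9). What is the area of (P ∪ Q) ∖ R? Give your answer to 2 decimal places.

|P ∪ Q| = 120.9.
|(P ∪ Q) ∩ R| = 30.
|(P ∪ Q) ∖ R| = 120.9 − 30 = 90.90.

90.90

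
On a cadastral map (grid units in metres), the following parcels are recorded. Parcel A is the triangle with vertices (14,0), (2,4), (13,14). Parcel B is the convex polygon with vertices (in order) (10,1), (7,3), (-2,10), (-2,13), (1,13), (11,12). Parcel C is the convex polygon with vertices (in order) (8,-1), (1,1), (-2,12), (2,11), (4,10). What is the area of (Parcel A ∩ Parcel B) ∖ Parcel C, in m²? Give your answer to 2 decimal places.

|Parcel A ∩ Parcel B| = 37.8817.
|(Parcel A ∩ Parcel B) ∩ Parcel C| = 3.2012.
|(Parcel A ∩ Parcel B) ∖ Parcel C| = 37.8817 − 3.2012 = 34.68.

34.68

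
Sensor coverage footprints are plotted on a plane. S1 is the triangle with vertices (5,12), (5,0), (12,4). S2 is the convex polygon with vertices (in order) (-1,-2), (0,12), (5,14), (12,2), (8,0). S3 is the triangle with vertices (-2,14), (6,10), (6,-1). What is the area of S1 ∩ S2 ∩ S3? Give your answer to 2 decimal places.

The intersection is the polygon with vertices (5,10.5), (6,10), (6,0.571), (5.358,0.204), (5,0.875).
By the shoelace formula its area is 9.81.

9.81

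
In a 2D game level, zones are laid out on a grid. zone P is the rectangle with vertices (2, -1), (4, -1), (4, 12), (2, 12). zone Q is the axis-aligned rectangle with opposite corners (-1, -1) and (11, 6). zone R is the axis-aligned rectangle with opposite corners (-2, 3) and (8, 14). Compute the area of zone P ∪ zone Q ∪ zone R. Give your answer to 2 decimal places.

167.00

By inclusion–exclusion:
Individual areas: |zone P| = 26, |zone Q| = 84, |zone R| = 110.
|zone P∩zone Q|: x∈[2,4], y∈[-1,6] → 2·7 = 14.
|zone P∩zone R|: x∈[2,4], y∈[3,12] → 2·9 = 18.
|zone Q∩zone R|: x∈[-1,8], y∈[3,6] → 9·3 = 27.
|zone P∩zone Q∩zone R| = 6.
|zone P ∪ zone Q ∪ zone R| = 220 − 59 + 6 = 167.00.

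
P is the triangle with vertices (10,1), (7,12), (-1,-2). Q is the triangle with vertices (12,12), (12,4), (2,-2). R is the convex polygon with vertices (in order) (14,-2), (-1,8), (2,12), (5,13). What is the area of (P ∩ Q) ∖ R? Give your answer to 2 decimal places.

|P ∩ Q| = 18.6184.
|(P ∩ Q) ∩ R| = 9.5649.
|(P ∩ Q) ∖ R| = 18.6184 − 9.5649 = 9.05.

9.05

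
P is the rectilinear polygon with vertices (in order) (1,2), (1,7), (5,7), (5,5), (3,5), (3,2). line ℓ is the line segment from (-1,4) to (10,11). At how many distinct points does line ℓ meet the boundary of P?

2

The segment meets the boundary at (3.714,7), (1,5.273).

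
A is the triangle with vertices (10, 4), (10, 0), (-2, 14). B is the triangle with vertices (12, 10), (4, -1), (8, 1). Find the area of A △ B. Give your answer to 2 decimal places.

30.23

|A| = 24, |B| = 14, |A∩B| = 3.8867.
|A △ B| = |A| + |B| − 2·|A∩B| = 24 + 14 − 7.7734 = 30.23.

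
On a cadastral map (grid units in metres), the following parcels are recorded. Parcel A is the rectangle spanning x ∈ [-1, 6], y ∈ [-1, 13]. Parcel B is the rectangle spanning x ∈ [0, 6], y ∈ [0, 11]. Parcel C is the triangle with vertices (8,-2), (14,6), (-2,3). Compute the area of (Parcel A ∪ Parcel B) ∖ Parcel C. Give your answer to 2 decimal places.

76.34

|Parcel A ∪ Parcel B| = 98.
|(Parcel A ∪ Parcel B) ∩ Parcel C| = 21.6562.
|(Parcel A ∪ Parcel B) ∖ Parcel C| = 98 − 21.6562 = 76.34.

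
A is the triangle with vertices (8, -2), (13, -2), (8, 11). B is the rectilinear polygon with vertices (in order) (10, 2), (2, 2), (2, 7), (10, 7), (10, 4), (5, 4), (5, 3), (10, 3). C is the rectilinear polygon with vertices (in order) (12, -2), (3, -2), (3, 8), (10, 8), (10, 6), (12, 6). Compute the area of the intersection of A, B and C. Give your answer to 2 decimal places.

7.72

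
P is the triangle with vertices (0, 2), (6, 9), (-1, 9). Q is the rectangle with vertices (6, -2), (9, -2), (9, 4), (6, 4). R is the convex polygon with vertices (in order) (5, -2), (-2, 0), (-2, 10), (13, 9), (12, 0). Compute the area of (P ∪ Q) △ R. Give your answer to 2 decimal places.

113.79

|P ∪ Q| = 42.5.
|(P ∪ Q) ∩ R| = 40.3571.
|(P ∪ Q) △ R| = 42.5 + 152 − 80.7143 = 113.79.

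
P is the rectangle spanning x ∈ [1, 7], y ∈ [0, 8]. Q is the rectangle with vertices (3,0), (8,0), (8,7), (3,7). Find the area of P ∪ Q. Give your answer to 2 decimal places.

By inclusion–exclusion:
Individual areas: |P| = 48, |Q| = 35.
|P∩Q|: x∈[3,7], y∈[0,7] → 4·7 = 28.
|P ∪ Q| = 83 − 28 = 55.00.

55.00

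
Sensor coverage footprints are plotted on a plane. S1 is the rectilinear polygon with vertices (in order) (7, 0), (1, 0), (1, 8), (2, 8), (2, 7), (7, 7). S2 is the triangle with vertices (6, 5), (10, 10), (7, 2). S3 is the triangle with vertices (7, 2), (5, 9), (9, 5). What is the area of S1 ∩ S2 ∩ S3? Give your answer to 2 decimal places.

The intersection is the polygon with vertices (7,6.25), (7,2), (6.105,5.132).
By the shoelace formula its area is 1.90.

1.90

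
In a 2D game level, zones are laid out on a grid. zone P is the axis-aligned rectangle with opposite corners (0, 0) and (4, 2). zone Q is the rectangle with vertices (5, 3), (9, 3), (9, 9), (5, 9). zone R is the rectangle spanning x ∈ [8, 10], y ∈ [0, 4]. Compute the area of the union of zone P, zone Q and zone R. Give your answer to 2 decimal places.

By inclusion–exclusion:
Individual areas: |zone P| = 8, |zone Q| = 24, |zone R| = 8.
|zone P∩zone Q| = 0 (no overlap).
|zone P∩zone R| = 0 (no overlap).
|zone Q∩zone R|: x∈[8,9], y∈[3,4] → 1·1 = 1.
|zone P∩zone Q∩zone R| = 0.
|zone P ∪ zone Q ∪ zone R| = 40 − 1 + 0 = 39.00.

39.00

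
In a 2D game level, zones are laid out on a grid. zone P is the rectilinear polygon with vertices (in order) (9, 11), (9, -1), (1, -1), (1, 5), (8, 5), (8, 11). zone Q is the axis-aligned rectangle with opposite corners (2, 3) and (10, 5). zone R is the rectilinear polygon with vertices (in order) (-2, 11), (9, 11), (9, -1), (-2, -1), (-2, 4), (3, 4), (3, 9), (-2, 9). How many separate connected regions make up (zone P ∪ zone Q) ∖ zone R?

(zone P ∪ zone Q) ∖ zone R splits into 2 disjoint pieces (area 2, area 2).

2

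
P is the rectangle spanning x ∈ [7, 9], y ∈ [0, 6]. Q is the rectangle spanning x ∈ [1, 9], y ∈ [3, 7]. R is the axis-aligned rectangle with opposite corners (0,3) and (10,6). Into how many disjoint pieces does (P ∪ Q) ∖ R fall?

2

(P ∪ Q) ∖ R splits into 2 disjoint pieces (area 6, area 8).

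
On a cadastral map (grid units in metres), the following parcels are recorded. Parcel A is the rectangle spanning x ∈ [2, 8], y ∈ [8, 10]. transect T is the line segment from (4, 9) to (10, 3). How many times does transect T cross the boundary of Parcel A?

The segment meets the boundary at (5,8).

1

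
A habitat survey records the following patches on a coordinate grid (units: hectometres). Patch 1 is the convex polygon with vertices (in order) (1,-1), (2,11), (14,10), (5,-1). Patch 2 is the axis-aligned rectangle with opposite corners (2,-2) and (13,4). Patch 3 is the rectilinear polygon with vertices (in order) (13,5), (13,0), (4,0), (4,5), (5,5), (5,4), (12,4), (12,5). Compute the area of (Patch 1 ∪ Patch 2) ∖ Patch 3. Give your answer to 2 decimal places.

98.27

|Patch 1 ∪ Patch 2| = 135.2727.
|(Patch 1 ∪ Patch 2) ∩ Patch 3| = 37.
|(Patch 1 ∪ Patch 2) ∖ Patch 3| = 135.2727 − 37 = 98.27.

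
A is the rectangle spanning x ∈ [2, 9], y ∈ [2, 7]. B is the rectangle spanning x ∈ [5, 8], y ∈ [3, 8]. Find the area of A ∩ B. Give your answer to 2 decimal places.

12.00

|A∩B|: x∈[5,8], y∈[3,7] → 3·4 = 12.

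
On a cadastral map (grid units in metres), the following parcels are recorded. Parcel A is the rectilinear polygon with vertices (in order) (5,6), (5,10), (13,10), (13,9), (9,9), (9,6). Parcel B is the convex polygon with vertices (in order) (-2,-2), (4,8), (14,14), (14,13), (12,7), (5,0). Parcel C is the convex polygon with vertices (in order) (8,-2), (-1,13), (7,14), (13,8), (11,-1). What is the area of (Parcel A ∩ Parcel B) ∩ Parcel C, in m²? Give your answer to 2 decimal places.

The region (Parcel A ∩ Parcel B) ∩ Parcel C is the polygon with vertices (7.333,10), (11,10), (12,9), (9,9), (9,6), (5,6), (5,8.6).
By the shoelace formula its area is 16.87.

16.87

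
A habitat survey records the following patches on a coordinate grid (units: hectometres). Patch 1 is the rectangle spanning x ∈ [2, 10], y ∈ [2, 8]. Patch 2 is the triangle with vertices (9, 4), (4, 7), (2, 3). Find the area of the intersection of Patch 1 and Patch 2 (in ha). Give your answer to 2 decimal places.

The intersection is the polygon with vertices (4,7), (9,4), (2,3).
By the shoelace formula its area is 13.00.

13.00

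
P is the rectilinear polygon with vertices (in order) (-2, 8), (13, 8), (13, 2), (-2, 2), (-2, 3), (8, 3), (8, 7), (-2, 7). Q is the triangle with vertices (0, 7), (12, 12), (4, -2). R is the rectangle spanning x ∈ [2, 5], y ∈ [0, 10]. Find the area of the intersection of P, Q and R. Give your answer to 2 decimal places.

5.91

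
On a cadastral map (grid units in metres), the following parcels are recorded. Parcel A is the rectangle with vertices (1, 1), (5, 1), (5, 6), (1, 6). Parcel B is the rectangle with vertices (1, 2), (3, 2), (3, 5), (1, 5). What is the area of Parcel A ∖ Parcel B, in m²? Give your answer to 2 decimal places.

|Parcel A∩Parcel B|: x∈[1,3], y∈[2,5] → 2·3 = 6.
|Parcel A| = 20.
|Parcel A ∖ Parcel B| = |Parcel A| − |Parcel A∩Parcel B| = 20 − 6 = 14.00.

14.00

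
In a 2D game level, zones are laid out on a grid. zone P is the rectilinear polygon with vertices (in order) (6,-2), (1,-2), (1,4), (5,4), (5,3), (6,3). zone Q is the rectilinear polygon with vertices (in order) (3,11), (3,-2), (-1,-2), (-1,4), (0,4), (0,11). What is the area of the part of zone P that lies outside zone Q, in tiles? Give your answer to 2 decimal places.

17.00

|zone P| = 29, |zone P∩zone Q| = 12.
|zone P ∖ zone Q| = |zone P| − |zone P∩zone Q| = 29 − 12 = 17.00.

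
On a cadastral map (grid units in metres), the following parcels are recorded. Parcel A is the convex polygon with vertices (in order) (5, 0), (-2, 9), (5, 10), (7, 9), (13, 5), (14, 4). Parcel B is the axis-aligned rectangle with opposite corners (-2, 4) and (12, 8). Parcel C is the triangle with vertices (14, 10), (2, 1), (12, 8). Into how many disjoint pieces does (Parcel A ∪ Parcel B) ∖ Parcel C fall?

(Parcel A ∪ Parcel B) ∖ Parcel C splits into 2 disjoint pieces (area 60.5307, area 33.1031).

2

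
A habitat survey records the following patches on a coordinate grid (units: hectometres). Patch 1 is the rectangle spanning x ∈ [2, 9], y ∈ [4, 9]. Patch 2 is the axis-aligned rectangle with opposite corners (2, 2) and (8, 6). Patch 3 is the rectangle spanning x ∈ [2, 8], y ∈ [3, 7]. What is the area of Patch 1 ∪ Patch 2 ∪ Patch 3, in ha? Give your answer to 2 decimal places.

47.00

By inclusion–exclusion:
Individual areas: |Patch 1| = 35, |Patch 2| = 24, |Patch 3| = 24.
|Patch 1∩Patch 2|: x∈[2,8], y∈[4,6] → 6·2 = 12.
|Patch 1∩Patch 3|: x∈[2,8], y∈[4,7] → 6·3 = 18.
|Patch 2∩Patch 3|: x∈[2,8], y∈[3,6] → 6·3 = 18.
|Patch 1∩Patch 2∩Patch 3| = 12.
|Patch 1 ∪ Patch 2 ∪ Patch 3| = 83 − 48 + 12 = 47.00.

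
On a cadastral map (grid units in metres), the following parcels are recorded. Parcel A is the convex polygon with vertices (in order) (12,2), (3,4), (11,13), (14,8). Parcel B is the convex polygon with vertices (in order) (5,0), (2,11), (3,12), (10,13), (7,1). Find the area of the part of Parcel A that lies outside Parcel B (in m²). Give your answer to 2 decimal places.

42.92

|Parcel A| = 62.5, |Parcel A∩Parcel B| = 19.5791.
|Parcel A ∖ Parcel B| = |Parcel A| − |Parcel A∩Parcel B| = 62.5 − 19.5791 = 42.92.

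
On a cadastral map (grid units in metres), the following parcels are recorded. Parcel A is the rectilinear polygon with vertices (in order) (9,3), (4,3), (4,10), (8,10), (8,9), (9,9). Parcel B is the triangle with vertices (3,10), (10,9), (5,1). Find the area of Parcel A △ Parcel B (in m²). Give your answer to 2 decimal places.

|Parcel A| = 34, |Parcel B| = 30.5, |Parcel A∩Parcel B| = 25.5413.
|Parcel A △ Parcel B| = |Parcel A| + |Parcel B| − 2·|Parcel A∩Parcel B| = 34 + 30.5 − 51.0825 = 13.42.

13.42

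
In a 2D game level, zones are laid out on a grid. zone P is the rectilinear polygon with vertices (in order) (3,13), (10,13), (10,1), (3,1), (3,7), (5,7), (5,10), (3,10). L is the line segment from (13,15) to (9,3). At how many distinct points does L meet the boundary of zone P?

1

The segment meets the boundary at (10,6).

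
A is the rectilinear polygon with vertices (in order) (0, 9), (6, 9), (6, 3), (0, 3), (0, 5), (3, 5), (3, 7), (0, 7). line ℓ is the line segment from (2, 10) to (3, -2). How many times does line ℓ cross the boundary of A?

4

The segment meets the boundary at (2.583,3), (2.417,5), (2.25,7), (2.083,9).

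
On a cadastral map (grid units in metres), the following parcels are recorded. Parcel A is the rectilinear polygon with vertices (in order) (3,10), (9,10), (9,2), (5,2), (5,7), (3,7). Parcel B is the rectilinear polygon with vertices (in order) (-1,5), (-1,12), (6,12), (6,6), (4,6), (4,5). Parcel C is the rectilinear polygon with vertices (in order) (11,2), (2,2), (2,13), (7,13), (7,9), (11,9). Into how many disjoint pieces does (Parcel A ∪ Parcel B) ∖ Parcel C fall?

(Parcel A ∪ Parcel B) ∖ Parcel C splits into 2 disjoint pieces (area 2, area 21).

2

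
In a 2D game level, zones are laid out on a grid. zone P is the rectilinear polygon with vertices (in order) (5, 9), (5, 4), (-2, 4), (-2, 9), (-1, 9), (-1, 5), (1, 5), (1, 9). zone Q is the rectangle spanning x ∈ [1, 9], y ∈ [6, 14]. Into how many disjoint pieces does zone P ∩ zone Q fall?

1

zone P ∩ zone Q is a single connected region.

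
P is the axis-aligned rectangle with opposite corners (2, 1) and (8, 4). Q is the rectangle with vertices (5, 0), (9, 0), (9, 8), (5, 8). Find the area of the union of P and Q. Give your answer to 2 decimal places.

41.00

By inclusion–exclusion:
Individual areas: |P| = 18, |Q| = 32.
|P∩Q|: x∈[5,8], y∈[1,4] → 3·3 = 9.
|P ∪ Q| = 50 − 9 = 41.00.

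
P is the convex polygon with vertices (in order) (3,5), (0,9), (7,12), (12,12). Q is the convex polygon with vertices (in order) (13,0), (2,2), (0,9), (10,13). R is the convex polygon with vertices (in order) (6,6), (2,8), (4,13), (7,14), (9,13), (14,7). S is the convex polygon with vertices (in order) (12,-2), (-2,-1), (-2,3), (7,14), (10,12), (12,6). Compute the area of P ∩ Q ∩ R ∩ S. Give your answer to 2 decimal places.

The intersection is the polygon with vertices (9.833,12), (10.111,11.667), (10.412,10.765), (4.957,6.522), (2.064,7.968), (4.324,10.73), (7.5,12).
By the shoelace formula its area is 23.77.

23.77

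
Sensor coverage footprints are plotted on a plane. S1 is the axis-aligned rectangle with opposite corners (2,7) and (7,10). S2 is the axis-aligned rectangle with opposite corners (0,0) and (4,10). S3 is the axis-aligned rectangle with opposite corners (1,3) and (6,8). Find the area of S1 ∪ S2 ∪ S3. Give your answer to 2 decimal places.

By inclusion–exclusion:
Individual areas: |S1| = 15, |S2| = 40, |S3| = 25.
|S1∩S2|: x∈[2,4], y∈[7,10] → 2·3 = 6.
|S1∩S3|: x∈[2,6], y∈[7,8] → 4·1 = 4.
|S2∩S3|: x∈[1,4], y∈[3,8] → 3·5 = 15.
|S1∩S2∩S3| = 2.
|S1 ∪ S2 ∪ S3| = 80 − 25 + 2 = 57.00.

57.00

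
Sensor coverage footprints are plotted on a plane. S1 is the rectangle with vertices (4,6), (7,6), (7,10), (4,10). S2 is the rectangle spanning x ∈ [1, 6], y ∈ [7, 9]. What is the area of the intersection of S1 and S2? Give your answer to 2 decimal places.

4.00

|S1∩S2|: x∈[4,6], y∈[7,9] → 2·2 = 4.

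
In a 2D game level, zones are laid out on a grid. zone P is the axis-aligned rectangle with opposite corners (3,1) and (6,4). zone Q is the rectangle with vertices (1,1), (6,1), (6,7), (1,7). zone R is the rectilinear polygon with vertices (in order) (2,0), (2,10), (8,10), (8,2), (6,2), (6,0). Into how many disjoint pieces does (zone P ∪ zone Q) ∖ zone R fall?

(zone P ∪ zone Q) ∖ zone R is a single connected region.

1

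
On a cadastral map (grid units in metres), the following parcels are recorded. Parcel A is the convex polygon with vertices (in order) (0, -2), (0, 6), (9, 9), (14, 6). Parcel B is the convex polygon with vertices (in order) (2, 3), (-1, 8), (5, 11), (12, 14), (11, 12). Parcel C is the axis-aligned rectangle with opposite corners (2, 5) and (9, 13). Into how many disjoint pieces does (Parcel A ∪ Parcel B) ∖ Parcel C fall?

2

(Parcel A ∪ Parcel B) ∖ Parcel C splits into 2 disjoint pieces (area 63.5556, area 5.0714).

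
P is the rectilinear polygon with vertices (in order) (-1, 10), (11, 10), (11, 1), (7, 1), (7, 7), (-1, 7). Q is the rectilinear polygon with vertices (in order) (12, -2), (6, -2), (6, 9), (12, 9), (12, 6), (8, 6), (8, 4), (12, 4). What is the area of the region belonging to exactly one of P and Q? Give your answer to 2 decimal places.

62.00

|P| = 60, |Q| = 58, |P∩Q| = 28.
|P △ Q| = |P| + |Q| − 2·|P∩Q| = 60 + 58 − 56 = 62.00.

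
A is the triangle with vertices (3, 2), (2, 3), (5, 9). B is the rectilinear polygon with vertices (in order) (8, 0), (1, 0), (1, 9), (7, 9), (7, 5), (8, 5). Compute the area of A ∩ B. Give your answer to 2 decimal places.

The intersection is the polygon with vertices (2,3), (5,9), (3,2).
By the shoelace formula its area is 4.50.

4.50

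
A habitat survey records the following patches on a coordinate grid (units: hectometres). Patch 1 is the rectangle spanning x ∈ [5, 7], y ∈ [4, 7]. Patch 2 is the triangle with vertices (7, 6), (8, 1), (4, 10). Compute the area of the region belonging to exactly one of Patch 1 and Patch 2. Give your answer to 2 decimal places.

|Patch 1| = 6, |Patch 2| = 5.5, |Patch 1∩Patch 2| = 2.625.
|Patch 1 △ Patch 2| = |Patch 1| + |Patch 2| − 2·|Patch 1∩Patch 2| = 6 + 5.5 − 5.25 = 6.25.

6.25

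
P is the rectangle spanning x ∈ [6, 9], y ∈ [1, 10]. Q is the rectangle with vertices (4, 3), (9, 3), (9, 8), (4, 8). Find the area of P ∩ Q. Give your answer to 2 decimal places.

|P∩Q|: x∈[6,9], y∈[3,8] → 3·5 = 15.

15.00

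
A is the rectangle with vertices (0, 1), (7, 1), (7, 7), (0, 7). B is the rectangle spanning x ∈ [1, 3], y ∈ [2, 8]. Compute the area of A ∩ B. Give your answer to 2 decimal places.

10.00

|A∩B|: x∈[1,3], y∈[2,7] → 2·5 = 10.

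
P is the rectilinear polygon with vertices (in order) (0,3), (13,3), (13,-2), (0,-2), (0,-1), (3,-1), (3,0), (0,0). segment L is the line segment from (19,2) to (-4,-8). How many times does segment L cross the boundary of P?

2

The segment meets the boundary at (9.8,-2), (13,-0.609).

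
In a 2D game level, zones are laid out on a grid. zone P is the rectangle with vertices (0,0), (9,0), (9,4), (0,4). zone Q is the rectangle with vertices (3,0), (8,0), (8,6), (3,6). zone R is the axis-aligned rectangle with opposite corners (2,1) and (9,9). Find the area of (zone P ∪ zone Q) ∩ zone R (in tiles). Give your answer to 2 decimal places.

The region (zone P ∪ zone Q) ∩ zone R is the polygon with vertices (9,1), (2,1), (2,4), (3,4), (3,6), (8,6), (8,4), (9,4).
By the shoelace formula its area is 31.00.

31.00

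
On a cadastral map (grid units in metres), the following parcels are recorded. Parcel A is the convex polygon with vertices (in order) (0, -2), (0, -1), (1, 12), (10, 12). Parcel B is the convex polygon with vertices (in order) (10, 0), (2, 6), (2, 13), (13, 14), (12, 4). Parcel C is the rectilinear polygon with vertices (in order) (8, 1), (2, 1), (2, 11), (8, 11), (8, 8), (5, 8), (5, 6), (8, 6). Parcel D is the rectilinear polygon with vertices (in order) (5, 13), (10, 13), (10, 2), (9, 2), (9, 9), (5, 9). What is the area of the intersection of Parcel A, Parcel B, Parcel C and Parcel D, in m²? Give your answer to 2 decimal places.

5.99

The intersection is the polygon with vertices (8,11), (8,9.2), (7.857,9), (5,9), (5,11).
By the shoelace formula its area is 5.99.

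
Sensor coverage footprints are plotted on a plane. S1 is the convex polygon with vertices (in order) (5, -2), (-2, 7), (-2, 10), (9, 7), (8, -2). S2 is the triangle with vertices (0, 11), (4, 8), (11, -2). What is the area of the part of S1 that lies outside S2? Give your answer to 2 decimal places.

72.04

|S1| = 79.5, |S1∩S2| = 7.4644.
|S1 ∖ S2| = |S1| − |S1∩S2| = 79.5 − 7.4644 = 72.04.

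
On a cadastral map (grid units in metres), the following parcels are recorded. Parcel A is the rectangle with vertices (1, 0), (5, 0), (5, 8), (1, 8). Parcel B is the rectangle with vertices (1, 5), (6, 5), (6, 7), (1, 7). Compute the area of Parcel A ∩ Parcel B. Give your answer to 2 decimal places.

8.00

|Parcel A∩Parcel B|: x∈[1,5], y∈[5,7] → 4·2 = 8.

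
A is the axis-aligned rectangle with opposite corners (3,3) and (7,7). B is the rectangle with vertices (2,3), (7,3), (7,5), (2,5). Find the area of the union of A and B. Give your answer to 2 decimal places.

18.00

By inclusion–exclusion:
Individual areas: |A| = 16, |B| = 10.
|A∩B|: x∈[3,7], y∈[3,5] → 4·2 = 8.
|A ∪ B| = 26 − 8 = 18.00.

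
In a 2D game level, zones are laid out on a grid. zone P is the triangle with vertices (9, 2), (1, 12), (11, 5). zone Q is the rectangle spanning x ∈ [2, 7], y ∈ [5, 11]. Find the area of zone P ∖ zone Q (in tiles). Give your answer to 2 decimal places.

|zone P| = 22, |zone P∩zone Q| = 9.4607.
|zone P ∖ zone Q| = |zone P| − |zone P∩zone Q| = 22 − 9.4607 = 12.54.

12.54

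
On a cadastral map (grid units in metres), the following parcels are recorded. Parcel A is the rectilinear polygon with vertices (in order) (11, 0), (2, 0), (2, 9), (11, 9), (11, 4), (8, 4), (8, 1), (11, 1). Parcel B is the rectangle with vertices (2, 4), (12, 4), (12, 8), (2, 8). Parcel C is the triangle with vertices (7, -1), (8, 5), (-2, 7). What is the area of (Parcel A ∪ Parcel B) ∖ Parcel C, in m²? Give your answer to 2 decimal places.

51.16

|Parcel A ∪ Parcel B| = 76.
|(Parcel A ∪ Parcel B) ∩ Parcel C| = 24.8431.
|(Parcel A ∪ Parcel B) ∖ Parcel C| = 76 − 24.8431 = 51.16.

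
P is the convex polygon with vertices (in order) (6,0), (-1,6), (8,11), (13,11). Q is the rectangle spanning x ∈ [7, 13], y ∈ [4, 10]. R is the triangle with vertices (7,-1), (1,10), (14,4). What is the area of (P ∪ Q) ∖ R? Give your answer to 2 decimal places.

52.95

|P ∪ Q| = 87.2727.
|(P ∪ Q) ∩ R| = 34.3189.
|(P ∪ Q) ∖ R| = 87.2727 − 34.3189 = 52.95.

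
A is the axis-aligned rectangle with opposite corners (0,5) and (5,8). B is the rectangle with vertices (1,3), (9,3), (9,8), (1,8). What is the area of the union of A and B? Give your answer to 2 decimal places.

By inclusion–exclusion:
Individual areas: |A| = 15, |B| = 40.
|A∩B|: x∈[1,5], y∈[5,8] → 4·3 = 12.
|A ∪ B| = 55 − 12 = 43.00.

43.00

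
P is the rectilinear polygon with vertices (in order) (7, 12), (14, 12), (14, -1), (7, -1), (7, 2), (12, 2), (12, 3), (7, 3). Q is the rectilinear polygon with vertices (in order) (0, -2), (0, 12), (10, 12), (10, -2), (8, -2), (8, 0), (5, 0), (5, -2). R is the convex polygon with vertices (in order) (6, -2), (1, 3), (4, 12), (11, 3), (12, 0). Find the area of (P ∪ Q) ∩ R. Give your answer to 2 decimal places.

75.00

|P ∪ Q| = 185.
|(P ∪ Q) ∩ R| = 75.00.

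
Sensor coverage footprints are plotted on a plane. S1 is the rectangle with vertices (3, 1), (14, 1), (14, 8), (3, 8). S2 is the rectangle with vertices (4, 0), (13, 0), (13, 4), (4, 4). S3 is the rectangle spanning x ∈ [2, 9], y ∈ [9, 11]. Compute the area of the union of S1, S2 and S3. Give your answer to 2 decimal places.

By inclusion–exclusion:
Individual areas: |S1| = 77, |S2| = 36, |S3| = 14.
|S1∩S2|: x∈[4,13], y∈[1,4] → 9·3 = 27.
|S1∩S3| = 0 (no overlap).
|S2∩S3| = 0 (no overlap).
|S1∩S2∩S3| = 0.
|S1 ∪ S2 ∪ S3| = 127 − 27 + 0 = 100.00.

100.00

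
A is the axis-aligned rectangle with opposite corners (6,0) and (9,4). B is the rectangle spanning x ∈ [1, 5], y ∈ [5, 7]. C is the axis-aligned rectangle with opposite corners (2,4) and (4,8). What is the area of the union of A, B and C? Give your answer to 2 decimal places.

24.00

By inclusion–exclusion:
Individual areas: |A| = 12, |B| = 8, |C| = 8.
|A∩B| = 0 (no overlap).
|A∩C| = 0 (no overlap).
|B∩C|: x∈[2,4], y∈[5,7] → 2·2 = 4.
|A∩B∩C| = 0.
|A ∪ B ∪ C| = 28 − 4 + 0 = 24.00.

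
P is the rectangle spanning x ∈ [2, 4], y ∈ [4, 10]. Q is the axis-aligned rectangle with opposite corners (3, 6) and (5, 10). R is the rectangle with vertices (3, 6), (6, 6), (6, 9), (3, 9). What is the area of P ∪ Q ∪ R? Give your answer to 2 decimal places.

19.00

By inclusion–exclusion:
Individual areas: |P| = 12, |Q| = 8, |R| = 9.
|P∩Q|: x∈[3,4], y∈[6,10] → 1·4 = 4.
|P∩R|: x∈[3,4], y∈[6,9] → 1·3 = 3.
|Q∩R|: x∈[3,5], y∈[6,9] → 2·3 = 6.
|P∩Q∩R| = 3.
|P ∪ Q ∪ R| = 29 − 13 + 3 = 19.00.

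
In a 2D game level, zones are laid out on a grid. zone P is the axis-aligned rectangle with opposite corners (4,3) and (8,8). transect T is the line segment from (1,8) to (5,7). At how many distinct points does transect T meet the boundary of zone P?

1

The segment meets the boundary at (4,7.25).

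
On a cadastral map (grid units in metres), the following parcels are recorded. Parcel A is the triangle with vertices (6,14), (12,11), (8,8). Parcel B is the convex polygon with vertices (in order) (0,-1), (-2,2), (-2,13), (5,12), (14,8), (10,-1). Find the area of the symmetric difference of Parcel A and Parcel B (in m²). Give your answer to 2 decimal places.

178.76

|Parcel A| = 15, |Parcel B| = 172.5, |Parcel A∩Parcel B| = 4.368.
|Parcel A △ Parcel B| = |Parcel A| + |Parcel B| − 2·|Parcel A∩Parcel B| = 15 + 172.5 − 8.7361 = 178.76.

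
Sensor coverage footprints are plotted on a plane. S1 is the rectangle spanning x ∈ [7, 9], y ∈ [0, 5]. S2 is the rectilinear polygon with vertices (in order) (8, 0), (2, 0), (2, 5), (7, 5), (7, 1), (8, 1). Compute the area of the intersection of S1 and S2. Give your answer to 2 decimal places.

1.00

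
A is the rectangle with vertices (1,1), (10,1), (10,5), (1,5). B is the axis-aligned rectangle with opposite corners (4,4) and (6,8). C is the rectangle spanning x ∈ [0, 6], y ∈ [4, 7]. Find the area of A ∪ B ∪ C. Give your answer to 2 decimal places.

51.00

By inclusion–exclusion:
Individual areas: |A| = 36, |B| = 8, |C| = 18.
|A∩B|: x∈[4,6], y∈[4,5] → 2·1 = 2.
|A∩C|: x∈[1,6], y∈[4,5] → 5·1 = 5.
|B∩C|: x∈[4,6], y∈[4,7] → 2·3 = 6.
|A∩B∩C| = 2.
|A ∪ B ∪ C| = 62 − 13 + 2 = 51.00.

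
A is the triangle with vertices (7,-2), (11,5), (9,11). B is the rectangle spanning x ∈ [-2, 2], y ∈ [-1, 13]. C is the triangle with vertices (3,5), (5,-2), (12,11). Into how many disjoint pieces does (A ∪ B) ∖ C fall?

(A ∪ B) ∖ C splits into 3 disjoint pieces (area 12.4618, area 0.8883, area 56).

3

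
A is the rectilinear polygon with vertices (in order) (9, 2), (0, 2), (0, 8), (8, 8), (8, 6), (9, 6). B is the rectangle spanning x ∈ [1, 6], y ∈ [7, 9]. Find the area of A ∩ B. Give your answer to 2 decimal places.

The intersection is the polygon with vertices (6,8), (6,7), (1,7), (1,8).
By the shoelace formula its area is 5.00.

5.00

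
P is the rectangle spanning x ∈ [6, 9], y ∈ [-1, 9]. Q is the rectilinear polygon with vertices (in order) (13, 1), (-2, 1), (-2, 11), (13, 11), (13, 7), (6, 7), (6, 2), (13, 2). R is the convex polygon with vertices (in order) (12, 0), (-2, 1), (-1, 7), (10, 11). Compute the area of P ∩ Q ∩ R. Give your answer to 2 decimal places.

9.00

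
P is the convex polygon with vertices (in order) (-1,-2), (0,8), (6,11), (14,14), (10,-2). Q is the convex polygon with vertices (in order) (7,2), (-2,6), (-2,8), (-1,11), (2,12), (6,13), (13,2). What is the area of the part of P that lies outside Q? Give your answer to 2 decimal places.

|P| = 158, |P∩Q| = 69.7267.
|P ∖ Q| = |P| − |P∩Q| = 158 − 69.7267 = 88.27.

88.27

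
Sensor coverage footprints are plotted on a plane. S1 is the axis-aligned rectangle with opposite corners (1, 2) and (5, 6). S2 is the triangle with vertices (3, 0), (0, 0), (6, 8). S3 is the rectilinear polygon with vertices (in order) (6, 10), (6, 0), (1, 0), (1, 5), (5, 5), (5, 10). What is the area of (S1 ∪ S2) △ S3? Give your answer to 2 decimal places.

|S1 ∪ S2| = 22.0833.
|(S1 ∪ S2) ∩ S3| = 17.25.
|(S1 ∪ S2) △ S3| = 22.0833 + 30 − 34.5 = 17.58.

17.58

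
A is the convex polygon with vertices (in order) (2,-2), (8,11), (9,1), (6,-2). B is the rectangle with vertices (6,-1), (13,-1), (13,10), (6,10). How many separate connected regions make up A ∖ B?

A ∖ B splits into 2 disjoint pieces (area 17.8333, area 0.2808).

2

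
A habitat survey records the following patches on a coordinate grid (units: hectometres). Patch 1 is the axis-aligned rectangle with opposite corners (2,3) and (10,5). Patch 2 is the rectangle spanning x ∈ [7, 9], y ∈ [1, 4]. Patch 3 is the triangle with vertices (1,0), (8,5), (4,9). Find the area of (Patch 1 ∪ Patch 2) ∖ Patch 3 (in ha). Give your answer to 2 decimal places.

11.47

|Patch 1 ∪ Patch 2| = 20.
|(Patch 1 ∪ Patch 2) ∩ Patch 3| = 8.5333.
|(Patch 1 ∪ Patch 2) ∖ Patch 3| = 20 − 8.5333 = 11.47.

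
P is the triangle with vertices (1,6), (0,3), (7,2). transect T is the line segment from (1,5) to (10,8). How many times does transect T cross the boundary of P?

The segment meets the boundary at (2,5.333).

1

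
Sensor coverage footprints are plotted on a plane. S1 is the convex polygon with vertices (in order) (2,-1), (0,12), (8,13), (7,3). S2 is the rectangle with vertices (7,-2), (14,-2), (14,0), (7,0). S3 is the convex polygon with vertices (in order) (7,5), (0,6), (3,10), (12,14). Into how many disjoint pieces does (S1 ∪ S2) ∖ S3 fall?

3

(S1 ∪ S2) ∖ S3 splits into 3 disjoint pieces (area 18.1149, area 25.5754, area 14).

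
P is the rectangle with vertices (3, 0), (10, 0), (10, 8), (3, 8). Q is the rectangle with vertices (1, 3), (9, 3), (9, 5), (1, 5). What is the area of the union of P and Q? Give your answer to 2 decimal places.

60.00

By inclusion–exclusion:
Individual areas: |P| = 56, |Q| = 16.
|P∩Q|: x∈[3,9], y∈[3,5] → 6·2 = 12.
|P ∪ Q| = 72 − 12 = 60.00.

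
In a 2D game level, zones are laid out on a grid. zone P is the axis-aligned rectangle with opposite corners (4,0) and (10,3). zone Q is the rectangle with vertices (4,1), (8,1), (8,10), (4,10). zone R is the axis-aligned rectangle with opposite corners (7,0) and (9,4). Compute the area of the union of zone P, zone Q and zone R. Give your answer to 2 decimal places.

47.00

By inclusion–exclusion:
Individual areas: |zone P| = 18, |zone Q| = 36, |zone R| = 8.
|zone P∩zone Q|: x∈[4,8], y∈[1,3] → 4·2 = 8.
|zone P∩zone R|: x∈[7,9], y∈[0,3] → 2·3 = 6.
|zone Q∩zone R|: x∈[7,8], y∈[1,4] → 1·3 = 3.
|zone P∩zone Q∩zone R| = 2.
|zone P ∪ zone Q ∪ zone R| = 62 − 17 + 2 = 47.00.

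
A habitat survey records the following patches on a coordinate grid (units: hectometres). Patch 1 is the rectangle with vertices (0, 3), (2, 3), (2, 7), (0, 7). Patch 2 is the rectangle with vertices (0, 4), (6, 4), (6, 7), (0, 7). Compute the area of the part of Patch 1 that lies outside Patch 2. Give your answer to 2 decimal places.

2.00

|Patch 1∩Patch 2|: x∈[0,2], y∈[4,7] → 2·3 = 6.
|Patch 1| = 8.
|Patch 1 ∖ Patch 2| = |Patch 1| − |Patch 1∩Patch 2| = 8 − 6 = 2.00.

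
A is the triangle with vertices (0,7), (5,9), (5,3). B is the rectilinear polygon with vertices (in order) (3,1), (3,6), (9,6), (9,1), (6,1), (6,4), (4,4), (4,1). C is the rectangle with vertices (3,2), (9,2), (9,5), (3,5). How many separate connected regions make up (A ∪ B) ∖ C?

3

(A ∪ B) ∖ C splits into 3 disjoint pieces (area 16.6, area 3, area 1).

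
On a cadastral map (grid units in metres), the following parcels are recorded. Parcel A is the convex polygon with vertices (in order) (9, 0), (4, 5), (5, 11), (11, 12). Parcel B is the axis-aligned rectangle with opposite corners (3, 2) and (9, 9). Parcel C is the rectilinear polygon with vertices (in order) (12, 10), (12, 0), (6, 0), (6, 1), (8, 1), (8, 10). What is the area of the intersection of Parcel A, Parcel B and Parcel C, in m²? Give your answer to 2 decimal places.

The intersection is the polygon with vertices (9,9), (9,2), (8,2), (8,9).
By the shoelace formula its area is 7.00.

7.00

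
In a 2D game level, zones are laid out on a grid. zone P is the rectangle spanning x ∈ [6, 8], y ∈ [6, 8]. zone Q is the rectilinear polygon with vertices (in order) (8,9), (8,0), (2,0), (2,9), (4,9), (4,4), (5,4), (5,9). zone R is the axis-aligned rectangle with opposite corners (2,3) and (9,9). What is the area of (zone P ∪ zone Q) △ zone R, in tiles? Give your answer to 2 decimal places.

29.00

|zone P ∪ zone Q| = 49.
|(zone P ∪ zone Q) ∩ zone R| = 31.
|(zone P ∪ zone Q) △ zone R| = 49 + 42 − 62 = 29.00.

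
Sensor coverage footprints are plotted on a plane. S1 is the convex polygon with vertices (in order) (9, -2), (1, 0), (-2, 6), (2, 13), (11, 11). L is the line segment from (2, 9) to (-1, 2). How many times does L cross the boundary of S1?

1

The segment meets the boundary at (-0.538,3.077).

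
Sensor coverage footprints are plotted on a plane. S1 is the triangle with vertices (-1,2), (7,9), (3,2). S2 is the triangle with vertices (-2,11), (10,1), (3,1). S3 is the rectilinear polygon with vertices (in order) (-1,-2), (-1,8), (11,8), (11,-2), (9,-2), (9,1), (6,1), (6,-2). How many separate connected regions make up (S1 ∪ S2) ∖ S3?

2

(S1 ∪ S2) ∖ S3 splits into 2 disjoint pieces (area 3.15, area 0.2857).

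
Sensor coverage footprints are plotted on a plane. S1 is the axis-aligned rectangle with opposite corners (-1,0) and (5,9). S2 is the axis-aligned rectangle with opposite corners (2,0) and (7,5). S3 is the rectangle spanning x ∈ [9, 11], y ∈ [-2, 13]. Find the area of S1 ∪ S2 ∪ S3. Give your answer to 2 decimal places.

By inclusion–exclusion:
Individual areas: |S1| = 54, |S2| = 25, |S3| = 30.
|S1∩S2|: x∈[2,5], y∈[0,5] → 3·5 = 15.
|S1∩S3| = 0 (no overlap).
|S2∩S3| = 0 (no overlap).
|S1∩S2∩S3| = 0.
|S1 ∪ S2 ∪ S3| = 109 − 15 + 0 = 94.00.

94.00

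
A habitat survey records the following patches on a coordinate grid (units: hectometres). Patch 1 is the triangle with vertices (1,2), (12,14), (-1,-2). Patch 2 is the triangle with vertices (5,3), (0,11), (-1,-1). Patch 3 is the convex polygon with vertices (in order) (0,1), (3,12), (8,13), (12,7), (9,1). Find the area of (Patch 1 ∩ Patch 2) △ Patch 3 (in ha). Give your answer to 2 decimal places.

97.83

|Patch 1 ∩ Patch 2| = 4.9642.
|(Patch 1 ∩ Patch 2) ∩ Patch 3| = 4.0693.
|(Patch 1 ∩ Patch 2) △ Patch 3| = 4.9642 + 101 − 8.1386 = 97.83.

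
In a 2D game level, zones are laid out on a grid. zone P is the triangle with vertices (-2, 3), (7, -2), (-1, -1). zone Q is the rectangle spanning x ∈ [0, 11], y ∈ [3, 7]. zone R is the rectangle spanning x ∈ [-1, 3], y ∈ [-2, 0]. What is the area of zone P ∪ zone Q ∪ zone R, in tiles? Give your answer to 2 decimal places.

62.50

By inclusion–exclusion:
Individual areas: |zone P| = 15.5, |zone Q| = 44, |zone R| = 8.
|zone P∩zone Q| = 0.
|zone P∩zone R| = 5.
|zone Q∩zone R| = 0 (no overlap).
|zone P∩zone Q∩zone R| = 0.
|zone P ∪ zone Q ∪ zone R| = 67.5 − 5 + 0 = 62.50.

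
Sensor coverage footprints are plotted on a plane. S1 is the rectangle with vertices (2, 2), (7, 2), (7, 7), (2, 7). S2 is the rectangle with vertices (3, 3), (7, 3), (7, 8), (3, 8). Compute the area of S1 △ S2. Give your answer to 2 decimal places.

|S1∩S2|: x∈[3,7], y∈[3,7] → 4·4 = 16.
|S1 △ S2| = |S1| + |S2| − 2·|S1∩S2| = 25 + 20 − 32 = 13.00.

13.00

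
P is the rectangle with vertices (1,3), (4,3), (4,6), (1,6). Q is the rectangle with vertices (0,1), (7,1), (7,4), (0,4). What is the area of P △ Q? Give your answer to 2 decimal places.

|P∩Q|: x∈[1,4], y∈[3,4] → 3·1 = 3.
|P △ Q| = |P| + |Q| − 2·|P∩Q| = 9 + 21 − 6 = 24.00.

24.00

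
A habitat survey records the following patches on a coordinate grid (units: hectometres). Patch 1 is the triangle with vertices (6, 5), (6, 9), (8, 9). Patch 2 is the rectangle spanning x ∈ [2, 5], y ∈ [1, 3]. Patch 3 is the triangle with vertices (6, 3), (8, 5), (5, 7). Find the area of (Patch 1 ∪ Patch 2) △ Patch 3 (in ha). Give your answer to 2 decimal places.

14.33

|Patch 1 ∪ Patch 2| = 10.
|(Patch 1 ∪ Patch 2) ∩ Patch 3| = 0.3333.
|(Patch 1 ∪ Patch 2) △ Patch 3| = 10 + 5 − 0.6667 = 14.33.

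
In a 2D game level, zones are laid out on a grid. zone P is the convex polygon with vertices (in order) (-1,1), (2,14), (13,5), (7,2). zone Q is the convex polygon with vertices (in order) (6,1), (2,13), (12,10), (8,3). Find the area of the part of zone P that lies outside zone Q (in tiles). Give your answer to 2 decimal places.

51.03

|zone P| = 94, |zone P∩zone Q| = 42.9707.
|zone P ∖ zone Q| = |zone P| − |zone P∩zone Q| = 94 − 42.9707 = 51.03.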